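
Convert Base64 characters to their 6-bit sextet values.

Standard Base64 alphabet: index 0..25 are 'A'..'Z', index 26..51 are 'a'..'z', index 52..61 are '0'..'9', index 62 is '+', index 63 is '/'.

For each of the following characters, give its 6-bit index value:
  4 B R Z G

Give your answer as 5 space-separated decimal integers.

'4': 0..9 range, 52 + ord('4') − ord('0') = 56
'B': A..Z range, ord('B') − ord('A') = 1
'R': A..Z range, ord('R') − ord('A') = 17
'Z': A..Z range, ord('Z') − ord('A') = 25
'G': A..Z range, ord('G') − ord('A') = 6

Answer: 56 1 17 25 6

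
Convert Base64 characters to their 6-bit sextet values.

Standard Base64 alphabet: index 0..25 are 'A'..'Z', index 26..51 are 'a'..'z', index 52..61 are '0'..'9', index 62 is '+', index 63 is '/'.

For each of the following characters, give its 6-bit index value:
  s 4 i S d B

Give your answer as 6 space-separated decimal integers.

's': a..z range, 26 + ord('s') − ord('a') = 44
'4': 0..9 range, 52 + ord('4') − ord('0') = 56
'i': a..z range, 26 + ord('i') − ord('a') = 34
'S': A..Z range, ord('S') − ord('A') = 18
'd': a..z range, 26 + ord('d') − ord('a') = 29
'B': A..Z range, ord('B') − ord('A') = 1

Answer: 44 56 34 18 29 1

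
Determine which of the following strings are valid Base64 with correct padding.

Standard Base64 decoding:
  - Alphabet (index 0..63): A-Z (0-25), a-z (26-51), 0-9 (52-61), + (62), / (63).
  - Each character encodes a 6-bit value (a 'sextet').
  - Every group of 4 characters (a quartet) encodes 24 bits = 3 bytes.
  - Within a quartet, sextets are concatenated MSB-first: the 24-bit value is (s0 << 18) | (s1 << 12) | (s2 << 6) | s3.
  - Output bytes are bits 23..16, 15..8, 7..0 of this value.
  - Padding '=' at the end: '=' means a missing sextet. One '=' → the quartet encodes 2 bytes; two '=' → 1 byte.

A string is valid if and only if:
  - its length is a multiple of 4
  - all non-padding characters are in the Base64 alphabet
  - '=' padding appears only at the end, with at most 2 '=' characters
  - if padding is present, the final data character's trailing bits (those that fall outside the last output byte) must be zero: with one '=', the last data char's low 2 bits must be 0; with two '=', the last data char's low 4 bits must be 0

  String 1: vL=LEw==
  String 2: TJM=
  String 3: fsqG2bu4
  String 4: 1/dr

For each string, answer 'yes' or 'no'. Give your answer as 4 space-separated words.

Answer: no yes yes yes

Derivation:
String 1: 'vL=LEw==' → invalid (bad char(s): ['=']; '=' in middle)
String 2: 'TJM=' → valid
String 3: 'fsqG2bu4' → valid
String 4: '1/dr' → valid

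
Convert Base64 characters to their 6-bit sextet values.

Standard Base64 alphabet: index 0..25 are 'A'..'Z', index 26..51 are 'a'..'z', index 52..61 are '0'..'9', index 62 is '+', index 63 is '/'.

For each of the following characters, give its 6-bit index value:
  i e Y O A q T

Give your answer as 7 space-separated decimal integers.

Answer: 34 30 24 14 0 42 19

Derivation:
'i': a..z range, 26 + ord('i') − ord('a') = 34
'e': a..z range, 26 + ord('e') − ord('a') = 30
'Y': A..Z range, ord('Y') − ord('A') = 24
'O': A..Z range, ord('O') − ord('A') = 14
'A': A..Z range, ord('A') − ord('A') = 0
'q': a..z range, 26 + ord('q') − ord('a') = 42
'T': A..Z range, ord('T') − ord('A') = 19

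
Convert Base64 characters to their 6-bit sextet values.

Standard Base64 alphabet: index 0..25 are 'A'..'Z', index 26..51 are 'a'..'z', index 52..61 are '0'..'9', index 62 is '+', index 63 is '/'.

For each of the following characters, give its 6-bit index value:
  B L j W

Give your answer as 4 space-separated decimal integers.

Answer: 1 11 35 22

Derivation:
'B': A..Z range, ord('B') − ord('A') = 1
'L': A..Z range, ord('L') − ord('A') = 11
'j': a..z range, 26 + ord('j') − ord('a') = 35
'W': A..Z range, ord('W') − ord('A') = 22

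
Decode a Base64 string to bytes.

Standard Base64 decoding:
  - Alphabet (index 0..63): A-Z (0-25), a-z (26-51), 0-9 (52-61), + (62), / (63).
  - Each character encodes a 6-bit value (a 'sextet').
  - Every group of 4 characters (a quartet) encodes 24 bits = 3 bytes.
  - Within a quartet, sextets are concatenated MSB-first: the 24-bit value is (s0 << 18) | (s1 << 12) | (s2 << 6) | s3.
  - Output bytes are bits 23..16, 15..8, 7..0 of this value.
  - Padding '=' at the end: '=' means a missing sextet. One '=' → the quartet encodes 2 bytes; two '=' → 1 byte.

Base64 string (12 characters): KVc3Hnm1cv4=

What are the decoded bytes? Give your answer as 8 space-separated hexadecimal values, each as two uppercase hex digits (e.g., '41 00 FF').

After char 0 ('K'=10): chars_in_quartet=1 acc=0xA bytes_emitted=0
After char 1 ('V'=21): chars_in_quartet=2 acc=0x295 bytes_emitted=0
After char 2 ('c'=28): chars_in_quartet=3 acc=0xA55C bytes_emitted=0
After char 3 ('3'=55): chars_in_quartet=4 acc=0x295737 -> emit 29 57 37, reset; bytes_emitted=3
After char 4 ('H'=7): chars_in_quartet=1 acc=0x7 bytes_emitted=3
After char 5 ('n'=39): chars_in_quartet=2 acc=0x1E7 bytes_emitted=3
After char 6 ('m'=38): chars_in_quartet=3 acc=0x79E6 bytes_emitted=3
After char 7 ('1'=53): chars_in_quartet=4 acc=0x1E79B5 -> emit 1E 79 B5, reset; bytes_emitted=6
After char 8 ('c'=28): chars_in_quartet=1 acc=0x1C bytes_emitted=6
After char 9 ('v'=47): chars_in_quartet=2 acc=0x72F bytes_emitted=6
After char 10 ('4'=56): chars_in_quartet=3 acc=0x1CBF8 bytes_emitted=6
Padding '=': partial quartet acc=0x1CBF8 -> emit 72 FE; bytes_emitted=8

Answer: 29 57 37 1E 79 B5 72 FE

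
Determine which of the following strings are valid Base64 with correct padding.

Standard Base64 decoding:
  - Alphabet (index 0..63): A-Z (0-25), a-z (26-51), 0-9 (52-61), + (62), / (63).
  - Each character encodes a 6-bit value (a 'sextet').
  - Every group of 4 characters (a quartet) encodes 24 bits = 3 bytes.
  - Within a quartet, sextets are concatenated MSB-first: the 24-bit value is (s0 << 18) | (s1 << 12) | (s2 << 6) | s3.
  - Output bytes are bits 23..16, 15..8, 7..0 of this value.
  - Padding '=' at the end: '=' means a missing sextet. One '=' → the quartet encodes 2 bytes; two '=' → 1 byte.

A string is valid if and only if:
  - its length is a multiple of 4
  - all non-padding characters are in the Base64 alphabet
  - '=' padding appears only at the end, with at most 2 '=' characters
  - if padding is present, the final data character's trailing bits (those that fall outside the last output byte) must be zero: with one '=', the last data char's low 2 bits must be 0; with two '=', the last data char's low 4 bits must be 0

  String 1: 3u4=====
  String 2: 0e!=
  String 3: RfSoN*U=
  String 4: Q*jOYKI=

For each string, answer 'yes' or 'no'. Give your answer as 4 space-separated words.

Answer: no no no no

Derivation:
String 1: '3u4=====' → invalid (5 pad chars (max 2))
String 2: '0e!=' → invalid (bad char(s): ['!'])
String 3: 'RfSoN*U=' → invalid (bad char(s): ['*'])
String 4: 'Q*jOYKI=' → invalid (bad char(s): ['*'])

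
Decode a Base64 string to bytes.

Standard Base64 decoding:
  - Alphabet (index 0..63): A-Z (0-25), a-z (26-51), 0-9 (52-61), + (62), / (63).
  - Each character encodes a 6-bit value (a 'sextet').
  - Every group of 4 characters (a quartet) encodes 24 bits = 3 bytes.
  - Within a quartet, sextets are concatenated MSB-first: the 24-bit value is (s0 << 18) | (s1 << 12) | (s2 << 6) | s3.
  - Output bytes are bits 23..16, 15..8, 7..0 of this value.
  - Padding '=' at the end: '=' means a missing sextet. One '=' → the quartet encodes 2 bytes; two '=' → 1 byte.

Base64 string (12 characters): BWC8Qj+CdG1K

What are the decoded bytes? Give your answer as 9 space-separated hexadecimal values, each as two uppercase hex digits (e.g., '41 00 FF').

After char 0 ('B'=1): chars_in_quartet=1 acc=0x1 bytes_emitted=0
After char 1 ('W'=22): chars_in_quartet=2 acc=0x56 bytes_emitted=0
After char 2 ('C'=2): chars_in_quartet=3 acc=0x1582 bytes_emitted=0
After char 3 ('8'=60): chars_in_quartet=4 acc=0x560BC -> emit 05 60 BC, reset; bytes_emitted=3
After char 4 ('Q'=16): chars_in_quartet=1 acc=0x10 bytes_emitted=3
After char 5 ('j'=35): chars_in_quartet=2 acc=0x423 bytes_emitted=3
After char 6 ('+'=62): chars_in_quartet=3 acc=0x108FE bytes_emitted=3
After char 7 ('C'=2): chars_in_quartet=4 acc=0x423F82 -> emit 42 3F 82, reset; bytes_emitted=6
After char 8 ('d'=29): chars_in_quartet=1 acc=0x1D bytes_emitted=6
After char 9 ('G'=6): chars_in_quartet=2 acc=0x746 bytes_emitted=6
After char 10 ('1'=53): chars_in_quartet=3 acc=0x1D1B5 bytes_emitted=6
After char 11 ('K'=10): chars_in_quartet=4 acc=0x746D4A -> emit 74 6D 4A, reset; bytes_emitted=9

Answer: 05 60 BC 42 3F 82 74 6D 4A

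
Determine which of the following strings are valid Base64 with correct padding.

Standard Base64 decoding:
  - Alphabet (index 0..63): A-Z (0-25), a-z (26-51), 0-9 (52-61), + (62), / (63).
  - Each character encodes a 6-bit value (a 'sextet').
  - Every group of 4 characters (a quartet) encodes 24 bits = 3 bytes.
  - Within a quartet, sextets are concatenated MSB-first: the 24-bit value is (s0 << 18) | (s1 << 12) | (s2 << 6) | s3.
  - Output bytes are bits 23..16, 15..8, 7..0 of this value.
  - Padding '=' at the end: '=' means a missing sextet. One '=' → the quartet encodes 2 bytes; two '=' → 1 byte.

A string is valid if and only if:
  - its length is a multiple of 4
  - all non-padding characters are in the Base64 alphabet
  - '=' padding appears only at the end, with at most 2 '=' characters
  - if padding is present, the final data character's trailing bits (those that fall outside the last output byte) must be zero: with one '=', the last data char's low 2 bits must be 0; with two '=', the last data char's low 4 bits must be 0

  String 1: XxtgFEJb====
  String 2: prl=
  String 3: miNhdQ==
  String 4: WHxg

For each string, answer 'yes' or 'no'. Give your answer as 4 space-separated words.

Answer: no no yes yes

Derivation:
String 1: 'XxtgFEJb====' → invalid (4 pad chars (max 2))
String 2: 'prl=' → invalid (bad trailing bits)
String 3: 'miNhdQ==' → valid
String 4: 'WHxg' → valid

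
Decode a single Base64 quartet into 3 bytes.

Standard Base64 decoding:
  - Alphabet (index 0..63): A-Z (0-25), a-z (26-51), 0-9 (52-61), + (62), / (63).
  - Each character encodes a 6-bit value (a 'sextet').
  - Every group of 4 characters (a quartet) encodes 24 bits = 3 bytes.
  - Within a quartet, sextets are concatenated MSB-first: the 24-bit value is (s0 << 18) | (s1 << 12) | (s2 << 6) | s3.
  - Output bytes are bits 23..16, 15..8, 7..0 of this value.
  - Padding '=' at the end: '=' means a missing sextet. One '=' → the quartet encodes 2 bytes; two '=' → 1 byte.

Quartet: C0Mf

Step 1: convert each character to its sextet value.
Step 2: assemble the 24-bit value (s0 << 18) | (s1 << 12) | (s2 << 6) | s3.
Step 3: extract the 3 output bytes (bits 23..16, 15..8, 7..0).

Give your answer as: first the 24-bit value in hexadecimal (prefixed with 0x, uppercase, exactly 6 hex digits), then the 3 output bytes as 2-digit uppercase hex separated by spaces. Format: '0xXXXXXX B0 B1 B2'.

Answer: 0x0B431F 0B 43 1F

Derivation:
Sextets: C=2, 0=52, M=12, f=31
24-bit: (2<<18) | (52<<12) | (12<<6) | 31
      = 0x080000 | 0x034000 | 0x000300 | 0x00001F
      = 0x0B431F
Bytes: (v>>16)&0xFF=0B, (v>>8)&0xFF=43, v&0xFF=1F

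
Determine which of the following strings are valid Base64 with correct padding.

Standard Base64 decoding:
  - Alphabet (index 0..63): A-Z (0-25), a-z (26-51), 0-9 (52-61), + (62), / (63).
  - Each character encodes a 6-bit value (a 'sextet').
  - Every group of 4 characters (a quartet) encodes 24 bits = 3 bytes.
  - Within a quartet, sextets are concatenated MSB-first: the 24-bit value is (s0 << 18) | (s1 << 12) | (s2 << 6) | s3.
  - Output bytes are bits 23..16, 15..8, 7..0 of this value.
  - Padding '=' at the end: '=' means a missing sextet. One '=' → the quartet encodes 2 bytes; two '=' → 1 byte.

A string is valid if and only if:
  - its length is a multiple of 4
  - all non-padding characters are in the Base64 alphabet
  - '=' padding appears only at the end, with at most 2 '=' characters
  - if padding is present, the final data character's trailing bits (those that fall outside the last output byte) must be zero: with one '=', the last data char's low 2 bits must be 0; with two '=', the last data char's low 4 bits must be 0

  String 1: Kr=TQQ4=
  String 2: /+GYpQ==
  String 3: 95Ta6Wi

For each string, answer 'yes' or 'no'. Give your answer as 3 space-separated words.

Answer: no yes no

Derivation:
String 1: 'Kr=TQQ4=' → invalid (bad char(s): ['=']; '=' in middle)
String 2: '/+GYpQ==' → valid
String 3: '95Ta6Wi' → invalid (len=7 not mult of 4)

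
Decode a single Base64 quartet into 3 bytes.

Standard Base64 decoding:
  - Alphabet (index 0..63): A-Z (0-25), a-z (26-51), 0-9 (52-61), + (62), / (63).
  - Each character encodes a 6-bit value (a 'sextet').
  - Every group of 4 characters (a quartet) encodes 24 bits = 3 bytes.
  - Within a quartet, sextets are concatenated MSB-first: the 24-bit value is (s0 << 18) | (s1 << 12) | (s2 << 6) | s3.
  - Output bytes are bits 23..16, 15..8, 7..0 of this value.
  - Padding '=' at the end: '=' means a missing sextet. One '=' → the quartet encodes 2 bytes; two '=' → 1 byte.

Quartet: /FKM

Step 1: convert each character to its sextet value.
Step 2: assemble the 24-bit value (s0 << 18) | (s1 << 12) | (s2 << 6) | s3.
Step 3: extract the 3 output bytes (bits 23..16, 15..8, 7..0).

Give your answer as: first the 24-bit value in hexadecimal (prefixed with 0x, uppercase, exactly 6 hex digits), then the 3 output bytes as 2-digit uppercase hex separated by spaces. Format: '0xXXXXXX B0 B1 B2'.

Answer: 0xFC528C FC 52 8C

Derivation:
Sextets: /=63, F=5, K=10, M=12
24-bit: (63<<18) | (5<<12) | (10<<6) | 12
      = 0xFC0000 | 0x005000 | 0x000280 | 0x00000C
      = 0xFC528C
Bytes: (v>>16)&0xFF=FC, (v>>8)&0xFF=52, v&0xFF=8C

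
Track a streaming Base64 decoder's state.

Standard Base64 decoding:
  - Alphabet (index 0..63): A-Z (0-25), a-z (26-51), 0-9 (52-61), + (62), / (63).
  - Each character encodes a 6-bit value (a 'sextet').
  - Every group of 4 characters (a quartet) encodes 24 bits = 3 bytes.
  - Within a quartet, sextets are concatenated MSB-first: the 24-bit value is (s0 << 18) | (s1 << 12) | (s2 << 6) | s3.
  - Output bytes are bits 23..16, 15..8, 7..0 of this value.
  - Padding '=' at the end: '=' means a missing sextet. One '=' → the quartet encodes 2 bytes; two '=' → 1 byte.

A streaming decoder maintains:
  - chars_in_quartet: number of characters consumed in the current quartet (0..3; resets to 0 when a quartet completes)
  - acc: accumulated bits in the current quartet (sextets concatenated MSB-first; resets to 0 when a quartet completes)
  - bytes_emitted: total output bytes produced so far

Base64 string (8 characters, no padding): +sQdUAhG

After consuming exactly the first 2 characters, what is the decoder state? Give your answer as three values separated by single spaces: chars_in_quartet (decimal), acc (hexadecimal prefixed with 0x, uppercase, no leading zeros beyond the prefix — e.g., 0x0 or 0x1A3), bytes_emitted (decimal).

After char 0 ('+'=62): chars_in_quartet=1 acc=0x3E bytes_emitted=0
After char 1 ('s'=44): chars_in_quartet=2 acc=0xFAC bytes_emitted=0

Answer: 2 0xFAC 0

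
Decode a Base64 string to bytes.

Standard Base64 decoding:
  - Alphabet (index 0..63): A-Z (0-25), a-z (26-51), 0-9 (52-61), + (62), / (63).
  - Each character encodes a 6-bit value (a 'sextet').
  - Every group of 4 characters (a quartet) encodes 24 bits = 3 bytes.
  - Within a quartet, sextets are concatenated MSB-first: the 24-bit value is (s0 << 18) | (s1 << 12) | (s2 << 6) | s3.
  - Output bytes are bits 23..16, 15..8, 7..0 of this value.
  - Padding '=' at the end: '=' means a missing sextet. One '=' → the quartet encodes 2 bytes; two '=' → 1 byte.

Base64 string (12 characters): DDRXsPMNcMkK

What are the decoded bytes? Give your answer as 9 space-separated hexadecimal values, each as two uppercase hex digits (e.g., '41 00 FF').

Answer: 0C 34 57 B0 F3 0D 70 C9 0A

Derivation:
After char 0 ('D'=3): chars_in_quartet=1 acc=0x3 bytes_emitted=0
After char 1 ('D'=3): chars_in_quartet=2 acc=0xC3 bytes_emitted=0
After char 2 ('R'=17): chars_in_quartet=3 acc=0x30D1 bytes_emitted=0
After char 3 ('X'=23): chars_in_quartet=4 acc=0xC3457 -> emit 0C 34 57, reset; bytes_emitted=3
After char 4 ('s'=44): chars_in_quartet=1 acc=0x2C bytes_emitted=3
After char 5 ('P'=15): chars_in_quartet=2 acc=0xB0F bytes_emitted=3
After char 6 ('M'=12): chars_in_quartet=3 acc=0x2C3CC bytes_emitted=3
After char 7 ('N'=13): chars_in_quartet=4 acc=0xB0F30D -> emit B0 F3 0D, reset; bytes_emitted=6
After char 8 ('c'=28): chars_in_quartet=1 acc=0x1C bytes_emitted=6
After char 9 ('M'=12): chars_in_quartet=2 acc=0x70C bytes_emitted=6
After char 10 ('k'=36): chars_in_quartet=3 acc=0x1C324 bytes_emitted=6
After char 11 ('K'=10): chars_in_quartet=4 acc=0x70C90A -> emit 70 C9 0A, reset; bytes_emitted=9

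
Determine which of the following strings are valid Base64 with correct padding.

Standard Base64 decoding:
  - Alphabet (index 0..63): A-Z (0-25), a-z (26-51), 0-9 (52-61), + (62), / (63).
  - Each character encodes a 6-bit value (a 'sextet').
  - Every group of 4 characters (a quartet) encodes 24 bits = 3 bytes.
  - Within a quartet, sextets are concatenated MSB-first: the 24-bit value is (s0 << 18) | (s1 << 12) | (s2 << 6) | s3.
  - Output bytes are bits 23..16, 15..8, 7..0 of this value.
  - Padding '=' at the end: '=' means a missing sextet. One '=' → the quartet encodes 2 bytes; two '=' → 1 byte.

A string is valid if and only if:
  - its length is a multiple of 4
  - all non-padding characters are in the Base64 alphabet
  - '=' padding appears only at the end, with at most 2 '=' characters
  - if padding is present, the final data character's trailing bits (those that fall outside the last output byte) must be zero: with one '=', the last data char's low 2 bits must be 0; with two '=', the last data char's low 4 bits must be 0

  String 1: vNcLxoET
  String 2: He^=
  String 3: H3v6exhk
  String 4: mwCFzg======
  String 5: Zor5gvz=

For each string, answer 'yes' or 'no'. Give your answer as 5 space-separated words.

String 1: 'vNcLxoET' → valid
String 2: 'He^=' → invalid (bad char(s): ['^'])
String 3: 'H3v6exhk' → valid
String 4: 'mwCFzg======' → invalid (6 pad chars (max 2))
String 5: 'Zor5gvz=' → invalid (bad trailing bits)

Answer: yes no yes no no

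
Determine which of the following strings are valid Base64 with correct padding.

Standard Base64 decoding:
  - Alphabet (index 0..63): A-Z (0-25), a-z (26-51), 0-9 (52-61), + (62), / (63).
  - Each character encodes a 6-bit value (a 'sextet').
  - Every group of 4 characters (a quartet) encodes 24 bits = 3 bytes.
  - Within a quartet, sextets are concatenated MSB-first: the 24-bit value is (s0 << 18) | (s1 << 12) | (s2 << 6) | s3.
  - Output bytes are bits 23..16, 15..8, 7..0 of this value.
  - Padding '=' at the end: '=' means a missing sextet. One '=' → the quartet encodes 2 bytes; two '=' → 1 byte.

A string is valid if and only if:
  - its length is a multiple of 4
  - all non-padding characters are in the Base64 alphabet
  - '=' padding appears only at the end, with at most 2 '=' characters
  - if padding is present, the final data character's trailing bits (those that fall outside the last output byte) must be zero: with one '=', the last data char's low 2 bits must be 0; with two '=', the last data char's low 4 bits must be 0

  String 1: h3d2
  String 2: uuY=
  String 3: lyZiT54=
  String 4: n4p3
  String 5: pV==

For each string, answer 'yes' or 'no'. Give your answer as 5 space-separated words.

String 1: 'h3d2' → valid
String 2: 'uuY=' → valid
String 3: 'lyZiT54=' → valid
String 4: 'n4p3' → valid
String 5: 'pV==' → invalid (bad trailing bits)

Answer: yes yes yes yes no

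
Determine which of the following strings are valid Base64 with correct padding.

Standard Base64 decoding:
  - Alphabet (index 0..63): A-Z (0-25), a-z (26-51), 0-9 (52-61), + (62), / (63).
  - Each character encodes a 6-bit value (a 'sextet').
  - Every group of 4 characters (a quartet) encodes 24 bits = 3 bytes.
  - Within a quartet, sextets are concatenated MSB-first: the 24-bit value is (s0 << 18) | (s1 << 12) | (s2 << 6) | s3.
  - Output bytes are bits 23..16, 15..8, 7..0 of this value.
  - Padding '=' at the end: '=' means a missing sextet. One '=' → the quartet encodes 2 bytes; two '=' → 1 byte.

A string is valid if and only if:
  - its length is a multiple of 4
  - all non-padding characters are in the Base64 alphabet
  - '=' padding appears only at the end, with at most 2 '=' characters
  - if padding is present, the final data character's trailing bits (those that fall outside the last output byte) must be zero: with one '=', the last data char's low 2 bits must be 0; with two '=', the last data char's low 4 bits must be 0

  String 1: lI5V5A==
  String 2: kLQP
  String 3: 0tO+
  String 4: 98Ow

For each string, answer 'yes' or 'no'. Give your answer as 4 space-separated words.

String 1: 'lI5V5A==' → valid
String 2: 'kLQP' → valid
String 3: '0tO+' → valid
String 4: '98Ow' → valid

Answer: yes yes yes yes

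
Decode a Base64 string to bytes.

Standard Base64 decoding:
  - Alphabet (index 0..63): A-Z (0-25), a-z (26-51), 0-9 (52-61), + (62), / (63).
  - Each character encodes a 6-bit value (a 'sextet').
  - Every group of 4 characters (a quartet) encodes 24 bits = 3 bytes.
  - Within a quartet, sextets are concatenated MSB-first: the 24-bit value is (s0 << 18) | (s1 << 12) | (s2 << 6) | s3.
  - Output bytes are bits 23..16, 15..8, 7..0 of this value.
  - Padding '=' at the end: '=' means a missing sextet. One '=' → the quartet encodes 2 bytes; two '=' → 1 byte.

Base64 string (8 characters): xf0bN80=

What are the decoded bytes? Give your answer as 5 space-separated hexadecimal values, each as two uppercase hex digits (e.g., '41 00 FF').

After char 0 ('x'=49): chars_in_quartet=1 acc=0x31 bytes_emitted=0
After char 1 ('f'=31): chars_in_quartet=2 acc=0xC5F bytes_emitted=0
After char 2 ('0'=52): chars_in_quartet=3 acc=0x317F4 bytes_emitted=0
After char 3 ('b'=27): chars_in_quartet=4 acc=0xC5FD1B -> emit C5 FD 1B, reset; bytes_emitted=3
After char 4 ('N'=13): chars_in_quartet=1 acc=0xD bytes_emitted=3
After char 5 ('8'=60): chars_in_quartet=2 acc=0x37C bytes_emitted=3
After char 6 ('0'=52): chars_in_quartet=3 acc=0xDF34 bytes_emitted=3
Padding '=': partial quartet acc=0xDF34 -> emit 37 CD; bytes_emitted=5

Answer: C5 FD 1B 37 CD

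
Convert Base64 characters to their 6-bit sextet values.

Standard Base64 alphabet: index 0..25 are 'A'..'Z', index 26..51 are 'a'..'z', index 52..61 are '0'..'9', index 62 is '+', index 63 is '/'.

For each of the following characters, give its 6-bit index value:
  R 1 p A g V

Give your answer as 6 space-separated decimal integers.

Answer: 17 53 41 0 32 21

Derivation:
'R': A..Z range, ord('R') − ord('A') = 17
'1': 0..9 range, 52 + ord('1') − ord('0') = 53
'p': a..z range, 26 + ord('p') − ord('a') = 41
'A': A..Z range, ord('A') − ord('A') = 0
'g': a..z range, 26 + ord('g') − ord('a') = 32
'V': A..Z range, ord('V') − ord('A') = 21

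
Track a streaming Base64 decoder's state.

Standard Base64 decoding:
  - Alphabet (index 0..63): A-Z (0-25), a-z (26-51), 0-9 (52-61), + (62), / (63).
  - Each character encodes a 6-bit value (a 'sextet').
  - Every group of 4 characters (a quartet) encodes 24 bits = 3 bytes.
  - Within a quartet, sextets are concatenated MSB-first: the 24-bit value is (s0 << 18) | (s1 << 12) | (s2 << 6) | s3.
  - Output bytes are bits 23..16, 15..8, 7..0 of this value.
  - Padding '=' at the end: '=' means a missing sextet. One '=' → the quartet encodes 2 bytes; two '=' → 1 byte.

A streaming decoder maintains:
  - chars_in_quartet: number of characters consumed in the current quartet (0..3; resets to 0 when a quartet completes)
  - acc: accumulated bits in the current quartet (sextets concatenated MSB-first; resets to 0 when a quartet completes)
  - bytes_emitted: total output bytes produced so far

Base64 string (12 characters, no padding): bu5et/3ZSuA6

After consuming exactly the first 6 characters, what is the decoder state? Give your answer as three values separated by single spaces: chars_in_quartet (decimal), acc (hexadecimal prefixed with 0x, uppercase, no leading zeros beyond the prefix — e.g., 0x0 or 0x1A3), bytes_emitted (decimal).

After char 0 ('b'=27): chars_in_quartet=1 acc=0x1B bytes_emitted=0
After char 1 ('u'=46): chars_in_quartet=2 acc=0x6EE bytes_emitted=0
After char 2 ('5'=57): chars_in_quartet=3 acc=0x1BBB9 bytes_emitted=0
After char 3 ('e'=30): chars_in_quartet=4 acc=0x6EEE5E -> emit 6E EE 5E, reset; bytes_emitted=3
After char 4 ('t'=45): chars_in_quartet=1 acc=0x2D bytes_emitted=3
After char 5 ('/'=63): chars_in_quartet=2 acc=0xB7F bytes_emitted=3

Answer: 2 0xB7F 3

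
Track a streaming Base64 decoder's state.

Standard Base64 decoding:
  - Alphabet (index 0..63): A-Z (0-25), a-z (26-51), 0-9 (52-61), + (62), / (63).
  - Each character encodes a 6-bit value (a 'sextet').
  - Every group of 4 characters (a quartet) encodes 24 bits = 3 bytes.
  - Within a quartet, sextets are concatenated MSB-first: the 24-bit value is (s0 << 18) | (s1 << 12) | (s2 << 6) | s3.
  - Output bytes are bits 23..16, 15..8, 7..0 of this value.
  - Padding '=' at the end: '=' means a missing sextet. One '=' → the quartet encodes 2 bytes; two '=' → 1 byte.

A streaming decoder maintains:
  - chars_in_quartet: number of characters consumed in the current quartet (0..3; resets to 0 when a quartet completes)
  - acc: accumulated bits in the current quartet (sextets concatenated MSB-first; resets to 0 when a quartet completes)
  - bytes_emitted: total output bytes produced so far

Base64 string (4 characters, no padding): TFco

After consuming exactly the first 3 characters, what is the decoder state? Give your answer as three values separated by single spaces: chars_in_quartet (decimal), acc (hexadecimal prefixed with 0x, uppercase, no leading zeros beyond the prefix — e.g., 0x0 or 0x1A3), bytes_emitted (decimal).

Answer: 3 0x1315C 0

Derivation:
After char 0 ('T'=19): chars_in_quartet=1 acc=0x13 bytes_emitted=0
After char 1 ('F'=5): chars_in_quartet=2 acc=0x4C5 bytes_emitted=0
After char 2 ('c'=28): chars_in_quartet=3 acc=0x1315C bytes_emitted=0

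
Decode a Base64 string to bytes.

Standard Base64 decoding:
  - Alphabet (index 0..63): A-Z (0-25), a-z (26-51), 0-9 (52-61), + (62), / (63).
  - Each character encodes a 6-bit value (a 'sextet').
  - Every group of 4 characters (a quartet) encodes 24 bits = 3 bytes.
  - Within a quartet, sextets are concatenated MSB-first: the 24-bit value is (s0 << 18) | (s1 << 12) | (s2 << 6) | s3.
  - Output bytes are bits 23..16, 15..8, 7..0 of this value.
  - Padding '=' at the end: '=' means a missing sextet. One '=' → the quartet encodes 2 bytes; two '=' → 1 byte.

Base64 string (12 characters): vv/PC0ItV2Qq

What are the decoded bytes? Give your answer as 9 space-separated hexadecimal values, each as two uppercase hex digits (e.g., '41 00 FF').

After char 0 ('v'=47): chars_in_quartet=1 acc=0x2F bytes_emitted=0
After char 1 ('v'=47): chars_in_quartet=2 acc=0xBEF bytes_emitted=0
After char 2 ('/'=63): chars_in_quartet=3 acc=0x2FBFF bytes_emitted=0
After char 3 ('P'=15): chars_in_quartet=4 acc=0xBEFFCF -> emit BE FF CF, reset; bytes_emitted=3
After char 4 ('C'=2): chars_in_quartet=1 acc=0x2 bytes_emitted=3
After char 5 ('0'=52): chars_in_quartet=2 acc=0xB4 bytes_emitted=3
After char 6 ('I'=8): chars_in_quartet=3 acc=0x2D08 bytes_emitted=3
After char 7 ('t'=45): chars_in_quartet=4 acc=0xB422D -> emit 0B 42 2D, reset; bytes_emitted=6
After char 8 ('V'=21): chars_in_quartet=1 acc=0x15 bytes_emitted=6
After char 9 ('2'=54): chars_in_quartet=2 acc=0x576 bytes_emitted=6
After char 10 ('Q'=16): chars_in_quartet=3 acc=0x15D90 bytes_emitted=6
After char 11 ('q'=42): chars_in_quartet=4 acc=0x57642A -> emit 57 64 2A, reset; bytes_emitted=9

Answer: BE FF CF 0B 42 2D 57 64 2A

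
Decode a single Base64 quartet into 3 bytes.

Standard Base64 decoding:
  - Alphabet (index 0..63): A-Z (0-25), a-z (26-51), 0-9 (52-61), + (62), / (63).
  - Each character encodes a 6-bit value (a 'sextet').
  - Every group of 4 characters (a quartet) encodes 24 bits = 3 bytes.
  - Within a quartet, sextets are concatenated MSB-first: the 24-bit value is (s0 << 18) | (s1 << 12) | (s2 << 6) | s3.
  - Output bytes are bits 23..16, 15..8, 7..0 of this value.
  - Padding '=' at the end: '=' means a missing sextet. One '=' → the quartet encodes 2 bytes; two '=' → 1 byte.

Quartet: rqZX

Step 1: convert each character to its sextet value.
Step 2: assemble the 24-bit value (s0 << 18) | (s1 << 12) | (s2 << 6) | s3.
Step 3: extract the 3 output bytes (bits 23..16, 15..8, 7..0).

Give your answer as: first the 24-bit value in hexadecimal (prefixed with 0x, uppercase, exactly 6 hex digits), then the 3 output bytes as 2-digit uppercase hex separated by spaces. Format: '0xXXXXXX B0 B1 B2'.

Answer: 0xAEA657 AE A6 57

Derivation:
Sextets: r=43, q=42, Z=25, X=23
24-bit: (43<<18) | (42<<12) | (25<<6) | 23
      = 0xAC0000 | 0x02A000 | 0x000640 | 0x000017
      = 0xAEA657
Bytes: (v>>16)&0xFF=AE, (v>>8)&0xFF=A6, v&0xFF=57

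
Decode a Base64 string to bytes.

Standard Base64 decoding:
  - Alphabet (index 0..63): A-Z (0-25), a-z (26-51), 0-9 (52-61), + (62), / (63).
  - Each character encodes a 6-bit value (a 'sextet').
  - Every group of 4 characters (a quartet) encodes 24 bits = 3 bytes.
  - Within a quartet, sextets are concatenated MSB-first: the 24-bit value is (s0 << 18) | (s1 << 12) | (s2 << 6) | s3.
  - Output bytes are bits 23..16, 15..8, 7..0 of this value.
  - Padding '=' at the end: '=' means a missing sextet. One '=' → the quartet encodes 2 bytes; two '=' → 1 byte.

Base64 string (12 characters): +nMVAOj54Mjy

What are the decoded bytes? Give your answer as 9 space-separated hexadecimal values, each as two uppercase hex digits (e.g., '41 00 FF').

After char 0 ('+'=62): chars_in_quartet=1 acc=0x3E bytes_emitted=0
After char 1 ('n'=39): chars_in_quartet=2 acc=0xFA7 bytes_emitted=0
After char 2 ('M'=12): chars_in_quartet=3 acc=0x3E9CC bytes_emitted=0
After char 3 ('V'=21): chars_in_quartet=4 acc=0xFA7315 -> emit FA 73 15, reset; bytes_emitted=3
After char 4 ('A'=0): chars_in_quartet=1 acc=0x0 bytes_emitted=3
After char 5 ('O'=14): chars_in_quartet=2 acc=0xE bytes_emitted=3
After char 6 ('j'=35): chars_in_quartet=3 acc=0x3A3 bytes_emitted=3
After char 7 ('5'=57): chars_in_quartet=4 acc=0xE8F9 -> emit 00 E8 F9, reset; bytes_emitted=6
After char 8 ('4'=56): chars_in_quartet=1 acc=0x38 bytes_emitted=6
After char 9 ('M'=12): chars_in_quartet=2 acc=0xE0C bytes_emitted=6
After char 10 ('j'=35): chars_in_quartet=3 acc=0x38323 bytes_emitted=6
After char 11 ('y'=50): chars_in_quartet=4 acc=0xE0C8F2 -> emit E0 C8 F2, reset; bytes_emitted=9

Answer: FA 73 15 00 E8 F9 E0 C8 F2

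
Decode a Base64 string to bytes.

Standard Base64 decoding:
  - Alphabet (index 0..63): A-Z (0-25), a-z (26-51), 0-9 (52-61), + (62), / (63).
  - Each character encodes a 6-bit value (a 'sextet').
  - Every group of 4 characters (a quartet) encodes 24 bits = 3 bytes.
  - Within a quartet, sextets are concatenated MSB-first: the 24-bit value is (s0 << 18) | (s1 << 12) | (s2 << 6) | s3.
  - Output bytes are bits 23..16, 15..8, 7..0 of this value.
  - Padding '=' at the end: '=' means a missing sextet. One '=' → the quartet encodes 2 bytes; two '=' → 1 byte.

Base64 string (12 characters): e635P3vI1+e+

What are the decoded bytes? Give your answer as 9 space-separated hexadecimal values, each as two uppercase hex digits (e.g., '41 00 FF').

Answer: 7B AD F9 3F 7B C8 D7 E7 BE

Derivation:
After char 0 ('e'=30): chars_in_quartet=1 acc=0x1E bytes_emitted=0
After char 1 ('6'=58): chars_in_quartet=2 acc=0x7BA bytes_emitted=0
After char 2 ('3'=55): chars_in_quartet=3 acc=0x1EEB7 bytes_emitted=0
After char 3 ('5'=57): chars_in_quartet=4 acc=0x7BADF9 -> emit 7B AD F9, reset; bytes_emitted=3
After char 4 ('P'=15): chars_in_quartet=1 acc=0xF bytes_emitted=3
After char 5 ('3'=55): chars_in_quartet=2 acc=0x3F7 bytes_emitted=3
After char 6 ('v'=47): chars_in_quartet=3 acc=0xFDEF bytes_emitted=3
After char 7 ('I'=8): chars_in_quartet=4 acc=0x3F7BC8 -> emit 3F 7B C8, reset; bytes_emitted=6
After char 8 ('1'=53): chars_in_quartet=1 acc=0x35 bytes_emitted=6
After char 9 ('+'=62): chars_in_quartet=2 acc=0xD7E bytes_emitted=6
After char 10 ('e'=30): chars_in_quartet=3 acc=0x35F9E bytes_emitted=6
After char 11 ('+'=62): chars_in_quartet=4 acc=0xD7E7BE -> emit D7 E7 BE, reset; bytes_emitted=9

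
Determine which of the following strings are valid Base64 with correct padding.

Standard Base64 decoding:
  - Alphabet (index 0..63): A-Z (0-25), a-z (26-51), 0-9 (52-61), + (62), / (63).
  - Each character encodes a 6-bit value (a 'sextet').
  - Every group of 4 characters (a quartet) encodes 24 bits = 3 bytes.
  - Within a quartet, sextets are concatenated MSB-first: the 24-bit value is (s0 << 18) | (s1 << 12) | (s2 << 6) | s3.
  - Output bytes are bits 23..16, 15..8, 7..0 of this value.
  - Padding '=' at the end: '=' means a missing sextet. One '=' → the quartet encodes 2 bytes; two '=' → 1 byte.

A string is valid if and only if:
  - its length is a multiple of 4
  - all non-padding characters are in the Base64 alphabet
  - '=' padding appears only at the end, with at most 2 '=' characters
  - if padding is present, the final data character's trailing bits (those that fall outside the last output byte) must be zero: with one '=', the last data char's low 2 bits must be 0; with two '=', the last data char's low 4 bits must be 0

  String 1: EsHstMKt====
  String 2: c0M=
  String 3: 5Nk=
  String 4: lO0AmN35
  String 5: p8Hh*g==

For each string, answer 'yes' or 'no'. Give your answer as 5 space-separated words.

Answer: no yes yes yes no

Derivation:
String 1: 'EsHstMKt====' → invalid (4 pad chars (max 2))
String 2: 'c0M=' → valid
String 3: '5Nk=' → valid
String 4: 'lO0AmN35' → valid
String 5: 'p8Hh*g==' → invalid (bad char(s): ['*'])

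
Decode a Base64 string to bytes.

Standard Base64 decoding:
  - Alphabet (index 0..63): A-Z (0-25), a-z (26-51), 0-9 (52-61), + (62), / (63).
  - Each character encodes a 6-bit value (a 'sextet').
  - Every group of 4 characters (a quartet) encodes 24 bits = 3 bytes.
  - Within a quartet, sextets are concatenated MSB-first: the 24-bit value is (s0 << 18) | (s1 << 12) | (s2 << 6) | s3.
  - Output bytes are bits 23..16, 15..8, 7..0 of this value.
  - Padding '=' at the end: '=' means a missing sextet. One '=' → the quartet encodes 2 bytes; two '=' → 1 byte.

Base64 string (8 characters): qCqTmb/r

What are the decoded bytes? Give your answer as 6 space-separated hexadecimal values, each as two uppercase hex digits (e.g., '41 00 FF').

Answer: A8 2A 93 99 BF EB

Derivation:
After char 0 ('q'=42): chars_in_quartet=1 acc=0x2A bytes_emitted=0
After char 1 ('C'=2): chars_in_quartet=2 acc=0xA82 bytes_emitted=0
After char 2 ('q'=42): chars_in_quartet=3 acc=0x2A0AA bytes_emitted=0
After char 3 ('T'=19): chars_in_quartet=4 acc=0xA82A93 -> emit A8 2A 93, reset; bytes_emitted=3
After char 4 ('m'=38): chars_in_quartet=1 acc=0x26 bytes_emitted=3
After char 5 ('b'=27): chars_in_quartet=2 acc=0x99B bytes_emitted=3
After char 6 ('/'=63): chars_in_quartet=3 acc=0x266FF bytes_emitted=3
After char 7 ('r'=43): chars_in_quartet=4 acc=0x99BFEB -> emit 99 BF EB, reset; bytes_emitted=6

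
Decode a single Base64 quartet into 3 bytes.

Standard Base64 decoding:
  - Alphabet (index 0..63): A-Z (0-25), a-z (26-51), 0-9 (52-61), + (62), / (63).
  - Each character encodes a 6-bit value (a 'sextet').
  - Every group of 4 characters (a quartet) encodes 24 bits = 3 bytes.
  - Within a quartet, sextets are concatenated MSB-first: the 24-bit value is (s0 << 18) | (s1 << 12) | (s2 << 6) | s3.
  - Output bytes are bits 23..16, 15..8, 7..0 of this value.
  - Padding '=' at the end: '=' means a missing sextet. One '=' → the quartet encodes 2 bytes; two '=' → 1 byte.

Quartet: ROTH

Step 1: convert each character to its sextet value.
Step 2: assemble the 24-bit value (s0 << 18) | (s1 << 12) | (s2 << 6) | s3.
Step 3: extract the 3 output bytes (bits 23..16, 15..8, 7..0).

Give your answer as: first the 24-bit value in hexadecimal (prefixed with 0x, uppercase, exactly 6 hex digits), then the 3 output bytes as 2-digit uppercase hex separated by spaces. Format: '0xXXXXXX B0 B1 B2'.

Answer: 0x44E4C7 44 E4 C7

Derivation:
Sextets: R=17, O=14, T=19, H=7
24-bit: (17<<18) | (14<<12) | (19<<6) | 7
      = 0x440000 | 0x00E000 | 0x0004C0 | 0x000007
      = 0x44E4C7
Bytes: (v>>16)&0xFF=44, (v>>8)&0xFF=E4, v&0xFF=C7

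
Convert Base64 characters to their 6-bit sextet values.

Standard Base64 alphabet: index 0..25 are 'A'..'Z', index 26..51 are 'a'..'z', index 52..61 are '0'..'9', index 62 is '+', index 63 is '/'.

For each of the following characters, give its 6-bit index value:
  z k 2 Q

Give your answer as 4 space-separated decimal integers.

Answer: 51 36 54 16

Derivation:
'z': a..z range, 26 + ord('z') − ord('a') = 51
'k': a..z range, 26 + ord('k') − ord('a') = 36
'2': 0..9 range, 52 + ord('2') − ord('0') = 54
'Q': A..Z range, ord('Q') − ord('A') = 16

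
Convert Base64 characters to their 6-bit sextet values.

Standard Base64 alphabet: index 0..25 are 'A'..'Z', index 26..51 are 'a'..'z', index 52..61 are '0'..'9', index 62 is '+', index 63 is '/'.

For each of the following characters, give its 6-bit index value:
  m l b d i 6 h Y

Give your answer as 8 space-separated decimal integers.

Answer: 38 37 27 29 34 58 33 24

Derivation:
'm': a..z range, 26 + ord('m') − ord('a') = 38
'l': a..z range, 26 + ord('l') − ord('a') = 37
'b': a..z range, 26 + ord('b') − ord('a') = 27
'd': a..z range, 26 + ord('d') − ord('a') = 29
'i': a..z range, 26 + ord('i') − ord('a') = 34
'6': 0..9 range, 52 + ord('6') − ord('0') = 58
'h': a..z range, 26 + ord('h') − ord('a') = 33
'Y': A..Z range, ord('Y') − ord('A') = 24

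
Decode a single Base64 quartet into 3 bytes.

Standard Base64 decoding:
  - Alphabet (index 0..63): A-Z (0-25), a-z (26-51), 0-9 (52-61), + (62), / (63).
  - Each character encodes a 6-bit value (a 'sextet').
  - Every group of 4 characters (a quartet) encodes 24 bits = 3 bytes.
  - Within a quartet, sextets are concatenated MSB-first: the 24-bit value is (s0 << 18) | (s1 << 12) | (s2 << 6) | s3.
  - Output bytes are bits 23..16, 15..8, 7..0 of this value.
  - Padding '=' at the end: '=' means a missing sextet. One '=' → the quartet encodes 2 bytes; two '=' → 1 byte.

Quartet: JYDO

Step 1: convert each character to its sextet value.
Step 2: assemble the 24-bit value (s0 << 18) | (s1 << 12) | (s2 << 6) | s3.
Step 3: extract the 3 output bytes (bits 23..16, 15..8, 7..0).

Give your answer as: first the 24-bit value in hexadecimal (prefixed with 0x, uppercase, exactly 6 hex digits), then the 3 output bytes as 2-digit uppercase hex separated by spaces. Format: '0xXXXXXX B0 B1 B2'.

Answer: 0x2580CE 25 80 CE

Derivation:
Sextets: J=9, Y=24, D=3, O=14
24-bit: (9<<18) | (24<<12) | (3<<6) | 14
      = 0x240000 | 0x018000 | 0x0000C0 | 0x00000E
      = 0x2580CE
Bytes: (v>>16)&0xFF=25, (v>>8)&0xFF=80, v&0xFF=CE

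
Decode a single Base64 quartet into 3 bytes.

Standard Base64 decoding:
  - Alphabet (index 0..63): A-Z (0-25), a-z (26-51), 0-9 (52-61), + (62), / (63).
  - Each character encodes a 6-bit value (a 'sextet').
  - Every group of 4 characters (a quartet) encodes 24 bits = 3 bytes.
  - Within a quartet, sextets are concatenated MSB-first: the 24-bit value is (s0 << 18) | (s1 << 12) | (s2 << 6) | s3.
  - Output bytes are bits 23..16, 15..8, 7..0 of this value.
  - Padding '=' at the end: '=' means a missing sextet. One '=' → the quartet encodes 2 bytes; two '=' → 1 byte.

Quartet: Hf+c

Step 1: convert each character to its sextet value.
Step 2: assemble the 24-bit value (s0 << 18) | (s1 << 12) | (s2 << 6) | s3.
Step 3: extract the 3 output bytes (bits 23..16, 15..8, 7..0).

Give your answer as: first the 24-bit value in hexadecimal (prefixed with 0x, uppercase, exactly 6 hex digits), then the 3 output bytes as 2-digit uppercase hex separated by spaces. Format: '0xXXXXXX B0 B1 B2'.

Answer: 0x1DFF9C 1D FF 9C

Derivation:
Sextets: H=7, f=31, +=62, c=28
24-bit: (7<<18) | (31<<12) | (62<<6) | 28
      = 0x1C0000 | 0x01F000 | 0x000F80 | 0x00001C
      = 0x1DFF9C
Bytes: (v>>16)&0xFF=1D, (v>>8)&0xFF=FF, v&0xFF=9C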